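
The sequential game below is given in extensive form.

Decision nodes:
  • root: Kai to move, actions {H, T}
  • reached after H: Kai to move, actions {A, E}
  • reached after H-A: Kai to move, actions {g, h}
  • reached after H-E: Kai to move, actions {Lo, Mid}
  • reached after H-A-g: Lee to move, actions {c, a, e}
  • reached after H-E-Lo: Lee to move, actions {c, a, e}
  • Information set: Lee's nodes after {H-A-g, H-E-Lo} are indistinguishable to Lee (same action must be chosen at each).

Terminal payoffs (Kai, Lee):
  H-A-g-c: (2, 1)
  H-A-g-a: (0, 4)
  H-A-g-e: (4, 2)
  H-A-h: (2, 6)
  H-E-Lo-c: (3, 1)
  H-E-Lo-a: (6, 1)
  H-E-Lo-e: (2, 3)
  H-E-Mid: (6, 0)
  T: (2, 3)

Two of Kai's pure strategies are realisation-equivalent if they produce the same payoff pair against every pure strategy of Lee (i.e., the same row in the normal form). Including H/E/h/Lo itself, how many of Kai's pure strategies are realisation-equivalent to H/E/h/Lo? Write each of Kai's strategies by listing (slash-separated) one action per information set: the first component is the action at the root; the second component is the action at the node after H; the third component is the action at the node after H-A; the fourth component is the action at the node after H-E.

Row for H/E/h/Lo (columns c, a, e): (3,1) (6,1) (2,3).
Under H/E/h/Lo, Kai's choice at the node after H-A can never be reached regardless of what Lee does, so varying those choices leaves every outcome unchanged.
Holding the reachable choices fixed and varying the unreachable one freely already gives 2 equivalent strategies.
No other strategy reproduces this row, so those 2 are the full class: H/E/g/Lo, H/E/h/Lo.

2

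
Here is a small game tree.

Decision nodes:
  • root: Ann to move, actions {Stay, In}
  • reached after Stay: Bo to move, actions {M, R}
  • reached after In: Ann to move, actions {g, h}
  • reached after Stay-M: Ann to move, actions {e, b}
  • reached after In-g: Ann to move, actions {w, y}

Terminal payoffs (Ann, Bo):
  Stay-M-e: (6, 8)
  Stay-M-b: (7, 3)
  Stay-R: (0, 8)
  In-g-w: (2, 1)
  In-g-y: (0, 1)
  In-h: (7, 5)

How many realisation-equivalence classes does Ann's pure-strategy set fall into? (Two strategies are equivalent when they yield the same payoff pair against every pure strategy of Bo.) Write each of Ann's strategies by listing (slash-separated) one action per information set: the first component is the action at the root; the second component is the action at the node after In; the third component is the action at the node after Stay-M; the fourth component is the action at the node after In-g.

5

Ann has 16 pure strategies: Stay/g/e/w, Stay/g/e/y, Stay/g/b/w, Stay/g/b/y, Stay/h/e/w, Stay/h/e/y, Stay/h/b/w, Stay/h/b/y, In/g/e/w, In/g/e/y, In/g/b/w, In/g/b/y, In/h/e/w, In/h/e/y, In/h/b/w, In/h/b/y. Columns: M, R.
{Stay/g/e/w, Stay/g/e/y, Stay/h/e/w, Stay/h/e/y} → row (6,8) (0,8)
{Stay/g/b/w, Stay/g/b/y, Stay/h/b/w, Stay/h/b/y} → row (7,3) (0,8)
{In/g/e/w, In/g/b/w} → row (2,1) (2,1)
{In/g/e/y, In/g/b/y} → row (0,1) (0,1)
{In/h/e/w, In/h/e/y, In/h/b/w, In/h/b/y} → row (7,5) (7,5)
That's 5 distinct rows out of 16 strategies.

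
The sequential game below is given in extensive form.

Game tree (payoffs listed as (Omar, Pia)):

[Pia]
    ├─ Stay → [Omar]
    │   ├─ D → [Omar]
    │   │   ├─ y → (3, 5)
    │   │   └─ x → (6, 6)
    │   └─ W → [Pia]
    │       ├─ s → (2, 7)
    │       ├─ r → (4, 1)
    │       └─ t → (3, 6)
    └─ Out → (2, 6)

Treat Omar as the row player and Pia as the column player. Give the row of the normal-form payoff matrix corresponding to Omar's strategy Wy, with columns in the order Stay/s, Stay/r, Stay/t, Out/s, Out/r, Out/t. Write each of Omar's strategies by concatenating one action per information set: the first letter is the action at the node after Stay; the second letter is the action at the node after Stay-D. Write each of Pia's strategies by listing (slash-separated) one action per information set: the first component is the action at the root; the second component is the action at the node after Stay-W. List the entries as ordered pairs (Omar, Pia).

vs Stay/s: Pia plays Stay → Omar plays W at [Stay] → Pia plays s at [Stay-W] → (2, 7)
vs Stay/r: Pia plays Stay → Omar plays W at [Stay] → Pia plays r at [Stay-W] → (4, 1)
vs Stay/t: Pia plays Stay → Omar plays W at [Stay] → Pia plays t at [Stay-W] → (3, 6)
vs Out/s: Pia plays Out → (2, 6)
vs Out/r: Pia plays Out → (2, 6)
vs Out/t: Pia plays Out → (2, 6)

(2,7) (4,1) (3,6) (2,6) (2,6) (2,6)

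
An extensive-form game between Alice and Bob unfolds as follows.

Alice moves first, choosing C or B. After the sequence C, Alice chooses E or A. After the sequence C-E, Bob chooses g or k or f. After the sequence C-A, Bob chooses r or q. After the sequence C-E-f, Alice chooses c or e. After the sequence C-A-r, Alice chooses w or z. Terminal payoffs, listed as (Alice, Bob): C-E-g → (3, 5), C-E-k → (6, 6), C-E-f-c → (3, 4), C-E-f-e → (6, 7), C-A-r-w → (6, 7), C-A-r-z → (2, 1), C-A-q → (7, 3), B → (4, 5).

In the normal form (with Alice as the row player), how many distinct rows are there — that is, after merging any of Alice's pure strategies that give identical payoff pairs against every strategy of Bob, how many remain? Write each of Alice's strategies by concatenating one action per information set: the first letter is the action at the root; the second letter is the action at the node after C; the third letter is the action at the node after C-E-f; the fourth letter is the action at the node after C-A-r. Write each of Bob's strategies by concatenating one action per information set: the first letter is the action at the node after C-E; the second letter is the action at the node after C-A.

5

Alice has 16 pure strategies: CEcw, CEcz, CEew, CEez, CAcw, CAcz, CAew, CAez, BEcw, BEcz, BEew, BEez, BAcw, BAcz, BAew, BAez. Columns: gr, gq, kr, kq, fr, fq.
{CEcw, CEcz} → row (3,5) (3,5) (6,6) (6,6) (3,4) (3,4)
{CEew, CEez} → row (3,5) (3,5) (6,6) (6,6) (6,7) (6,7)
{CAcw, CAew} → row (6,7) (7,3) (6,7) (7,3) (6,7) (7,3)
{CAcz, CAez} → row (2,1) (7,3) (2,1) (7,3) (2,1) (7,3)
{BEcw, BEcz, BEew, BEez, BAcw, BAcz, BAew, BAez} → row (4,5) (4,5) (4,5) (4,5) (4,5) (4,5)
That's 5 distinct rows out of 16 strategies.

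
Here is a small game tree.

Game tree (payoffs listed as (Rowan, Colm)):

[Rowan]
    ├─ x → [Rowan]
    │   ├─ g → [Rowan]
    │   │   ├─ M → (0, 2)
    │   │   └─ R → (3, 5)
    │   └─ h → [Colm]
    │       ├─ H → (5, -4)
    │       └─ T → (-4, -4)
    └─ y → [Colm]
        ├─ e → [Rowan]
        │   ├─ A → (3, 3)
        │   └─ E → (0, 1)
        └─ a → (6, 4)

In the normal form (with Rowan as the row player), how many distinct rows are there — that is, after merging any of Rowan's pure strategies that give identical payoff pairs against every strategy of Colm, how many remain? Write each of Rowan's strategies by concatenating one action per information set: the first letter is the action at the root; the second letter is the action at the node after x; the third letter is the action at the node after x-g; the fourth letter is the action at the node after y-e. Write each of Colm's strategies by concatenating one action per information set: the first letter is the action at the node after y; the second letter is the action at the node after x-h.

Rowan has 16 pure strategies: xgMA, xgME, xgRA, xgRE, xhMA, xhME, xhRA, xhRE, ygMA, ygME, ygRA, ygRE, yhMA, yhME, yhRA, yhRE. Columns: eH, eT, aH, aT.
{xgMA, xgME} → row (0,2) (0,2) (0,2) (0,2)
{xgRA, xgRE} → row (3,5) (3,5) (3,5) (3,5)
{xhMA, xhME, xhRA, xhRE} → row (5,-4) (-4,-4) (5,-4) (-4,-4)
{ygMA, ygRA, yhMA, yhRA} → row (3,3) (3,3) (6,4) (6,4)
{ygME, ygRE, yhME, yhRE} → row (0,1) (0,1) (6,4) (6,4)
That's 5 distinct rows out of 16 strategies.

5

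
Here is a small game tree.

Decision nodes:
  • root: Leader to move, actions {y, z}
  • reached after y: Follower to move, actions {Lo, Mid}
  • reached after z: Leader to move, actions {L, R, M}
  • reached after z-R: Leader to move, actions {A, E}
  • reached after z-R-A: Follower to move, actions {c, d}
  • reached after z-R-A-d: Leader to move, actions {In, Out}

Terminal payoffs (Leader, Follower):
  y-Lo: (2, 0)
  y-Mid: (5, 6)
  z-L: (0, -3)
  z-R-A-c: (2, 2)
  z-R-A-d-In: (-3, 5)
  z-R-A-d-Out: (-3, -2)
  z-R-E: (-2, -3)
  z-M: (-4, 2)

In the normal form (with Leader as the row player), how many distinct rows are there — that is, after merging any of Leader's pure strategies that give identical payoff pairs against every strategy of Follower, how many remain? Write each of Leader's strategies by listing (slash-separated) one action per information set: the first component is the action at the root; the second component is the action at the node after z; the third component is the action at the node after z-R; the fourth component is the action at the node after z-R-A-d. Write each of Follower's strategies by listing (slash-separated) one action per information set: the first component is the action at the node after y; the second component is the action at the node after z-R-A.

6

Leader has 24 pure strategies: y/L/A/In, y/L/A/Out, y/L/E/In, y/L/E/Out, y/R/A/In, y/R/A/Out, y/R/E/In, y/R/E/Out, y/M/A/In, y/M/A/Out, y/M/E/In, y/M/E/Out, z/L/A/In, z/L/A/Out, z/L/E/In, z/L/E/Out, z/R/A/In, z/R/A/Out, z/R/E/In, z/R/E/Out, z/M/A/In, z/M/A/Out, z/M/E/In, z/M/E/Out. Columns: Lo/c, Lo/d, Mid/c, Mid/d.
{y/L/A/In, y/L/A/Out, y/L/E/In, y/L/E/Out, y/R/A/In, y/R/A/Out, y/R/E/In, y/R/E/Out, y/M/A/In, y/M/A/Out, y/M/E/In, y/M/E/Out} → row (2,0) (2,0) (5,6) (5,6)
{z/L/A/In, z/L/A/Out, z/L/E/In, z/L/E/Out} → row (0,-3) (0,-3) (0,-3) (0,-3)
{z/R/A/In} → row (2,2) (-3,5) (2,2) (-3,5)
{z/R/A/Out} → row (2,2) (-3,-2) (2,2) (-3,-2)
{z/R/E/In, z/R/E/Out} → row (-2,-3) (-2,-3) (-2,-3) (-2,-3)
{z/M/A/In, z/M/A/Out, z/M/E/In, z/M/E/Out} → row (-4,2) (-4,2) (-4,2) (-4,2)
That's 6 distinct rows out of 24 strategies.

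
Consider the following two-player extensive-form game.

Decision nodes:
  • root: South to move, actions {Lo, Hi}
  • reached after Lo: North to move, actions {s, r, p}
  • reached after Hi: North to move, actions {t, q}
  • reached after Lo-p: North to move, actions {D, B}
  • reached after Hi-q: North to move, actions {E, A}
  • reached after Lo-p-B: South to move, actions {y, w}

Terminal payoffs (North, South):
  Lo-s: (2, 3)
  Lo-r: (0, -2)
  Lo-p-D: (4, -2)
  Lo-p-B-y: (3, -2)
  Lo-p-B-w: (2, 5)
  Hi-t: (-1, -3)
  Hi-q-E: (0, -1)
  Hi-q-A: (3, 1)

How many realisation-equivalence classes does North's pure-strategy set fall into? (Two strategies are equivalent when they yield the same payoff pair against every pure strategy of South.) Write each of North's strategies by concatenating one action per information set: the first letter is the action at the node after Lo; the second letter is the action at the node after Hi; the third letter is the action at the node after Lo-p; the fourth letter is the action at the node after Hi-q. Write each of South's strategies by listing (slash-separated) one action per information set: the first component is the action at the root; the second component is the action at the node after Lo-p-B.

North has 24 pure strategies: stDE, stDA, stBE, stBA, sqDE, sqDA, sqBE, sqBA, rtDE, rtDA, rtBE, rtBA, rqDE, rqDA, rqBE, rqBA, ptDE, ptDA, ptBE, ptBA, pqDE, pqDA, pqBE, pqBA. Columns: Lo/y, Lo/w, Hi/y, Hi/w.
{stDE, stDA, stBE, stBA} → row (2,3) (2,3) (-1,-3) (-1,-3)
{sqDE, sqBE} → row (2,3) (2,3) (0,-1) (0,-1)
{sqDA, sqBA} → row (2,3) (2,3) (3,1) (3,1)
{rtDE, rtDA, rtBE, rtBA} → row (0,-2) (0,-2) (-1,-3) (-1,-3)
{rqDE, rqBE} → row (0,-2) (0,-2) (0,-1) (0,-1)
{rqDA, rqBA} → row (0,-2) (0,-2) (3,1) (3,1)
{ptDE, ptDA} → row (4,-2) (4,-2) (-1,-3) (-1,-3)
{ptBE, ptBA} → row (3,-2) (2,5) (-1,-3) (-1,-3)
{pqDE} → row (4,-2) (4,-2) (0,-1) (0,-1)
{pqDA} → row (4,-2) (4,-2) (3,1) (3,1)
{pqBE} → row (3,-2) (2,5) (0,-1) (0,-1)
{pqBA} → row (3,-2) (2,5) (3,1) (3,1)
That's 12 distinct rows out of 24 strategies.

12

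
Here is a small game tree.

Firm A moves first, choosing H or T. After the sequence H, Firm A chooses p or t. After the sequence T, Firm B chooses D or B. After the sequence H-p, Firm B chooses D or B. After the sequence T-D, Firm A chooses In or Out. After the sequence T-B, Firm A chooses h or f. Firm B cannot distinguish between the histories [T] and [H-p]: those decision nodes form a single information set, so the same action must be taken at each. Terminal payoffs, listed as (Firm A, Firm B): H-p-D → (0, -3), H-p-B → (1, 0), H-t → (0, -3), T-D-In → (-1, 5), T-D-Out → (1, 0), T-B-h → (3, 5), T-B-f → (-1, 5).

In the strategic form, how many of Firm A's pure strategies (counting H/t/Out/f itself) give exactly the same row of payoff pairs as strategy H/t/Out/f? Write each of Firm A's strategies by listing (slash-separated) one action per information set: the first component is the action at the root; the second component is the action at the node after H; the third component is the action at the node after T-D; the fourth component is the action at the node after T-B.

4

Row for H/t/Out/f (columns D, B): (0,-3) (0,-3).
Under H/t/Out/f, Firm A's choice at the node after T-D and at the node after T-B can never be reached regardless of what Firm B does, so varying those choices leaves every outcome unchanged.
Holding the reachable choices fixed and varying the unreachable ones freely already gives 2 × 2 = 4 equivalent strategies.
No other strategy reproduces this row, so those 4 are the full class: H/t/In/h, H/t/In/f, H/t/Out/h, H/t/Out/f.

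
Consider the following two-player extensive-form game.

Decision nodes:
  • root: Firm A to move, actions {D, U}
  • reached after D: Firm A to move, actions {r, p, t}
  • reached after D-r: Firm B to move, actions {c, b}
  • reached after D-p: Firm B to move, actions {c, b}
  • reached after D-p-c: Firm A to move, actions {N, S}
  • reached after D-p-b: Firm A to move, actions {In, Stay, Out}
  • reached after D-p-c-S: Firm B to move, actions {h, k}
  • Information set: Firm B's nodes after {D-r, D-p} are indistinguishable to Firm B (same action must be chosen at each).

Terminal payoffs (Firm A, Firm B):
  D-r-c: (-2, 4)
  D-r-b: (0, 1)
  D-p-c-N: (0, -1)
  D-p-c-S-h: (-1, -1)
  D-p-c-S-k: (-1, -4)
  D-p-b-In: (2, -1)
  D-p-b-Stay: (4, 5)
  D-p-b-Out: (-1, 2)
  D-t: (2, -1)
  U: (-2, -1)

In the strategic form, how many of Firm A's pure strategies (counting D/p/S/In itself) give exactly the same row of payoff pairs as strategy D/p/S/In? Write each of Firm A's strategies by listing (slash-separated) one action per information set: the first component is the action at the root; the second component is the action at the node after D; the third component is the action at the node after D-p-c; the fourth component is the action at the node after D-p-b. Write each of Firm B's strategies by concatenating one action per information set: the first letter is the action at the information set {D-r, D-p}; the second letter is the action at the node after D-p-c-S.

1

Row for D/p/S/In (columns ch, ck, bh, bk): (-1,-1) (-1,-4) (2,-1) (2,-1).
Every one of Firm A's information sets is on the play path for some reply by Firm B when Firm A follows D/p/S/In.
Changing the action at any of them therefore changes at least one column, so only D/p/S/In itself gives this row.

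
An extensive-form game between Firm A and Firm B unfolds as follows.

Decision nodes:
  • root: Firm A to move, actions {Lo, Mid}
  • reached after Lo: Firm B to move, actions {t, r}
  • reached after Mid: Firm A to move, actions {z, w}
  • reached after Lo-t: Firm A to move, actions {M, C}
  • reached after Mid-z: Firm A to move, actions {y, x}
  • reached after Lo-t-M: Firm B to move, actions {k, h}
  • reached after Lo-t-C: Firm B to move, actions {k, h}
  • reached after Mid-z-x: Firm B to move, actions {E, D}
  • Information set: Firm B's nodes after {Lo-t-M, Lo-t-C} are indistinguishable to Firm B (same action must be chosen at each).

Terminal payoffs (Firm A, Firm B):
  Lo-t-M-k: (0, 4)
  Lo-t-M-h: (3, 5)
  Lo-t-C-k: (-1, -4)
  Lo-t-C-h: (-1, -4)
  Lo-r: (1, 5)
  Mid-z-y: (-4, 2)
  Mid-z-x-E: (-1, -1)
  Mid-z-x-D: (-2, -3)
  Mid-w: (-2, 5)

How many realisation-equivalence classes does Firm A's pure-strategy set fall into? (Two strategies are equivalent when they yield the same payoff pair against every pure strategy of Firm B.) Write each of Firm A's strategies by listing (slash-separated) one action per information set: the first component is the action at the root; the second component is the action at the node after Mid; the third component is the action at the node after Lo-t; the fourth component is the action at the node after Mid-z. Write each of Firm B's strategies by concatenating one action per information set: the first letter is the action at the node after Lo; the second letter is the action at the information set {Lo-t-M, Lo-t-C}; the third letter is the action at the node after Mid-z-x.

5

Firm A has 16 pure strategies: Lo/z/M/y, Lo/z/M/x, Lo/z/C/y, Lo/z/C/x, Lo/w/M/y, Lo/w/M/x, Lo/w/C/y, Lo/w/C/x, Mid/z/M/y, Mid/z/M/x, Mid/z/C/y, Mid/z/C/x, Mid/w/M/y, Mid/w/M/x, Mid/w/C/y, Mid/w/C/x. Columns: tkE, tkD, thE, thD, rkE, rkD, rhE, rhD.
{Lo/z/M/y, Lo/z/M/x, Lo/w/M/y, Lo/w/M/x} → row (0,4) (0,4) (3,5) (3,5) (1,5) (1,5) (1,5) (1,5)
{Lo/z/C/y, Lo/z/C/x, Lo/w/C/y, Lo/w/C/x} → row (-1,-4) (-1,-4) (-1,-4) (-1,-4) (1,5) (1,5) (1,5) (1,5)
{Mid/z/M/y, Mid/z/C/y} → row (-4,2) (-4,2) (-4,2) (-4,2) (-4,2) (-4,2) (-4,2) (-4,2)
{Mid/z/M/x, Mid/z/C/x} → row (-1,-1) (-2,-3) (-1,-1) (-2,-3) (-1,-1) (-2,-3) (-1,-1) (-2,-3)
{Mid/w/M/y, Mid/w/M/x, Mid/w/C/y, Mid/w/C/x} → row (-2,5) (-2,5) (-2,5) (-2,5) (-2,5) (-2,5) (-2,5) (-2,5)
That's 5 distinct rows out of 16 strategies.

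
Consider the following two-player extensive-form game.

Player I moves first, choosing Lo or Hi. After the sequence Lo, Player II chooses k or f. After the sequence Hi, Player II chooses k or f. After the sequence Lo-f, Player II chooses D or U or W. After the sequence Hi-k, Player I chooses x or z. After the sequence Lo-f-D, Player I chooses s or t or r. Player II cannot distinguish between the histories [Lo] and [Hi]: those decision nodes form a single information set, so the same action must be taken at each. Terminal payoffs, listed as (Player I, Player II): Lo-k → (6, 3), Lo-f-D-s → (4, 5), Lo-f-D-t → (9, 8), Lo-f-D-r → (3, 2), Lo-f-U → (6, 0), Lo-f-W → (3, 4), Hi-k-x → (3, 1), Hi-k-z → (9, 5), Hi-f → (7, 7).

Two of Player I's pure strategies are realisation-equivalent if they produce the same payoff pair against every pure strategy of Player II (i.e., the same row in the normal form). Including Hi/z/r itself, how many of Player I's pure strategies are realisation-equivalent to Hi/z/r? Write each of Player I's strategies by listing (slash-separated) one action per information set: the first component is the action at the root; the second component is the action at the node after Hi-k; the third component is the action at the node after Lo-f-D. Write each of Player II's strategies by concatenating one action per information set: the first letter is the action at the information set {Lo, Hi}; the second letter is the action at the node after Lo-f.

3

Row for Hi/z/r (columns kD, kU, kW, fD, fU, fW): (9,5) (9,5) (9,5) (7,7) (7,7) (7,7).
Under Hi/z/r, Player I's choice at the node after Lo-f-D can never be reached regardless of what Player II does, so varying those choices leaves every outcome unchanged.
Holding the reachable choices fixed and varying the unreachable one freely already gives 3 equivalent strategies.
No other strategy reproduces this row, so those 3 are the full class: Hi/z/s, Hi/z/t, Hi/z/r.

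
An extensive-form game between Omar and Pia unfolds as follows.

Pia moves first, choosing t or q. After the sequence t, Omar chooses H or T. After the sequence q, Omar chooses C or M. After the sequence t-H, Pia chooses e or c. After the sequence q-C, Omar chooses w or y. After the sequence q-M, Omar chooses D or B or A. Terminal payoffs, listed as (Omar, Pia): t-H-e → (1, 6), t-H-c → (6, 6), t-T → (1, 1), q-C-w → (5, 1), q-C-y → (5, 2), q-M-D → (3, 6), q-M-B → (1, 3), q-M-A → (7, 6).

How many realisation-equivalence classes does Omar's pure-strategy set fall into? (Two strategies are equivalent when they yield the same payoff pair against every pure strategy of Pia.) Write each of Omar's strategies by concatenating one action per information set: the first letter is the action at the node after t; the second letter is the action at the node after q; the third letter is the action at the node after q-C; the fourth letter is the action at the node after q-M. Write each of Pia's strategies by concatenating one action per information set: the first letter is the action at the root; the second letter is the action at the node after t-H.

10

Omar has 24 pure strategies: HCwD, HCwB, HCwA, HCyD, HCyB, HCyA, HMwD, HMwB, HMwA, HMyD, HMyB, HMyA, TCwD, TCwB, TCwA, TCyD, TCyB, TCyA, TMwD, TMwB, TMwA, TMyD, TMyB, TMyA. Columns: te, tc, qe, qc.
{HCwD, HCwB, HCwA} → row (1,6) (6,6) (5,1) (5,1)
{HCyD, HCyB, HCyA} → row (1,6) (6,6) (5,2) (5,2)
{HMwD, HMyD} → row (1,6) (6,6) (3,6) (3,6)
{HMwB, HMyB} → row (1,6) (6,6) (1,3) (1,3)
{HMwA, HMyA} → row (1,6) (6,6) (7,6) (7,6)
{TCwD, TCwB, TCwA} → row (1,1) (1,1) (5,1) (5,1)
{TCyD, TCyB, TCyA} → row (1,1) (1,1) (5,2) (5,2)
{TMwD, TMyD} → row (1,1) (1,1) (3,6) (3,6)
{TMwB, TMyB} → row (1,1) (1,1) (1,3) (1,3)
{TMwA, TMyA} → row (1,1) (1,1) (7,6) (7,6)
That's 10 distinct rows out of 24 strategies.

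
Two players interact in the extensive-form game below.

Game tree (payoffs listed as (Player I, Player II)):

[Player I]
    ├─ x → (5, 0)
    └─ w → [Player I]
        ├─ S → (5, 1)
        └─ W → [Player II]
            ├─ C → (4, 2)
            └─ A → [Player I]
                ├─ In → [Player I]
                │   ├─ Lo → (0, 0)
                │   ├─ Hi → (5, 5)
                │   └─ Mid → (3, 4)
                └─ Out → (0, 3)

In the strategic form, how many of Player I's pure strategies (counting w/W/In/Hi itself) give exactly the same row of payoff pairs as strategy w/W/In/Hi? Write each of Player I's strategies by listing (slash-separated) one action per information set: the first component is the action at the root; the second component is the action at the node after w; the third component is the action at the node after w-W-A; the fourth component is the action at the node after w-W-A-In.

Row for w/W/In/Hi (columns C, A): (4,2) (5,5).
Every one of Player I's information sets is on the play path for some reply by Player II when Player I follows w/W/In/Hi.
Changing the action at any of them therefore changes at least one column, so only w/W/In/Hi itself gives this row.

1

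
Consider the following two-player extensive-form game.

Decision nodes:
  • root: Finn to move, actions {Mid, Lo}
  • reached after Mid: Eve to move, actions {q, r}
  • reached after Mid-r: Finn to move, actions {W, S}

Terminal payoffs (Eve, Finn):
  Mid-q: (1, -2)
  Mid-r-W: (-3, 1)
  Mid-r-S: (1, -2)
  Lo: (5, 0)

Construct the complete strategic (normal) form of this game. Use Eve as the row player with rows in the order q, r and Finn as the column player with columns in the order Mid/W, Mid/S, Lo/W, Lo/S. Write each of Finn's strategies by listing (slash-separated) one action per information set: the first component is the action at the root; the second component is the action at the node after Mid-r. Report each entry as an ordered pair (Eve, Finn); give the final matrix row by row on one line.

        Mid/W    Mid/S     Lo/W     Lo/S
   q   (1,-2)   (1,-2)    (5,0)    (5,0)
   r   (-3,1)   (1,-2)    (5,0)    (5,0)

q: (1,-2) (1,-2) (5,0) (5,0) | r: (-3,1) (1,-2) (5,0) (5,0)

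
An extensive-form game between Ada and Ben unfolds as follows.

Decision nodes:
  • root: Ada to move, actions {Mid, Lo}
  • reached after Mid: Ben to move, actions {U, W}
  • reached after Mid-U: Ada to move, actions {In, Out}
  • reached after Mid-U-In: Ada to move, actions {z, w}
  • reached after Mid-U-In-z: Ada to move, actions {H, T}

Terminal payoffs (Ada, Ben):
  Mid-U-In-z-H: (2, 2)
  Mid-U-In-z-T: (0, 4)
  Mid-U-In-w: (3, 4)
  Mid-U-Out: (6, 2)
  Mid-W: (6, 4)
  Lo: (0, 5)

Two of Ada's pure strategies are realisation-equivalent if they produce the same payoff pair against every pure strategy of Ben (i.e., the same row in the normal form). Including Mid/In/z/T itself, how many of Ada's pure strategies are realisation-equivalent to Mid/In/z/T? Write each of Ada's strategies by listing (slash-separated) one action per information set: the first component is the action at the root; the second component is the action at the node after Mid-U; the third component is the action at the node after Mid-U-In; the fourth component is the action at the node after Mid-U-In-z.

Row for Mid/In/z/T (columns U, W): (0,4) (6,4).
Every one of Ada's information sets is on the play path for some reply by Ben when Ada follows Mid/In/z/T.
Changing the action at any of them therefore changes at least one column, so only Mid/In/z/T itself gives this row.

1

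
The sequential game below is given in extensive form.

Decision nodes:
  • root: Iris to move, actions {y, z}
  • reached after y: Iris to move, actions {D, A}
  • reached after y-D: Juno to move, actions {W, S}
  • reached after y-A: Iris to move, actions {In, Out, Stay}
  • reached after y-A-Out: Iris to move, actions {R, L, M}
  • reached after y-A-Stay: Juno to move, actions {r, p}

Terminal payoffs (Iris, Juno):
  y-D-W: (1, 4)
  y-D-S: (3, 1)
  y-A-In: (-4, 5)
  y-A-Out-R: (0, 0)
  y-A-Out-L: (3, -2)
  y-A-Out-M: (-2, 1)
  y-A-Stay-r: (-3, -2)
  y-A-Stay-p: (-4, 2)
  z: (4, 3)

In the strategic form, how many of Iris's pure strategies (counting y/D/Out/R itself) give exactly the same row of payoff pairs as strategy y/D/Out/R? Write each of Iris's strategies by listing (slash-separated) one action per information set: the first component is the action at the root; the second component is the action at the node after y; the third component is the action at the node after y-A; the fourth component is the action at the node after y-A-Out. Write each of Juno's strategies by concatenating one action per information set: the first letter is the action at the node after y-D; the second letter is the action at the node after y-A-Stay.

9

Row for y/D/Out/R (columns Wr, Wp, Sr, Sp): (1,4) (1,4) (3,1) (3,1).
Under y/D/Out/R, Iris's choice at the node after y-A and at the node after y-A-Out can never be reached regardless of what Juno does, so varying those choices leaves every outcome unchanged.
Holding the reachable choices fixed and varying the unreachable ones freely already gives 3 × 3 = 9 equivalent strategies.
No other strategy reproduces this row, so those 9 are the full class: y/D/In/R, y/D/In/L, y/D/In/M, y/D/Out/R, y/D/Out/L, y/D/Out/M, y/D/Stay/R, y/D/Stay/L, y/D/Stay/M.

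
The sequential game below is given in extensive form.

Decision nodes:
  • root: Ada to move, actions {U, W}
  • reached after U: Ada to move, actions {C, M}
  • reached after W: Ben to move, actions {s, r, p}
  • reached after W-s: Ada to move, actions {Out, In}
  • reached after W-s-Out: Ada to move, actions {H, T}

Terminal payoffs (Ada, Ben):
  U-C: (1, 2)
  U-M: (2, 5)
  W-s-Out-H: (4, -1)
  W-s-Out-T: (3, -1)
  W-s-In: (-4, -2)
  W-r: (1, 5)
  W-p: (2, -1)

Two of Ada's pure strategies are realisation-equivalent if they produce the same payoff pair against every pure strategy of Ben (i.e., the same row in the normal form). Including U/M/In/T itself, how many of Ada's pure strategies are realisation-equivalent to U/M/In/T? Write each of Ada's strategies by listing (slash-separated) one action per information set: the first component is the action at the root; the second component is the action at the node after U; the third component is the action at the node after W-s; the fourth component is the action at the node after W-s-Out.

4

Row for U/M/In/T (columns s, r, p): (2,5) (2,5) (2,5).
Under U/M/In/T, Ada's choice at the node after W-s and at the node after W-s-Out can never be reached regardless of what Ben does, so varying those choices leaves every outcome unchanged.
Holding the reachable choices fixed and varying the unreachable ones freely already gives 2 × 2 = 4 equivalent strategies.
No other strategy reproduces this row, so those 4 are the full class: U/M/Out/H, U/M/Out/T, U/M/In/H, U/M/In/T.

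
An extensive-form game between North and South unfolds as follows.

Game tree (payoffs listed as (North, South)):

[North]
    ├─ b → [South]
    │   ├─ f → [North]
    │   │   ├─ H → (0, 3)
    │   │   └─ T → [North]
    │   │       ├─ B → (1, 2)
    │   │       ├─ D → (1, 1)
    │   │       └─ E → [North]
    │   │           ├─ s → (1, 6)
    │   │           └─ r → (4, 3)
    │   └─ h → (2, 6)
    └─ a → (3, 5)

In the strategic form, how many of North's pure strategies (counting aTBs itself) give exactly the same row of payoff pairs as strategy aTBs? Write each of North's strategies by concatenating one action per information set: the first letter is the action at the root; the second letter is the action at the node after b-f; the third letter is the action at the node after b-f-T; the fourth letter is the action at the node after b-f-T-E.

Row for aTBs (columns f, h): (3,5) (3,5).
Under aTBs, North's choice at the node after b-f and at the node after b-f-T and at the node after b-f-T-E can never be reached regardless of what South does, so varying those choices leaves every outcome unchanged.
Holding the reachable choices fixed and varying the unreachable ones freely already gives 2 × 3 × 2 = 12 equivalent strategies.
No other strategy reproduces this row, so those 12 are the full class: aHBs, aHBr, aHDs, aHDr, aHEs, aHEr, aTBs, aTBr, aTDs, aTDr, aTEs, aTEr.

12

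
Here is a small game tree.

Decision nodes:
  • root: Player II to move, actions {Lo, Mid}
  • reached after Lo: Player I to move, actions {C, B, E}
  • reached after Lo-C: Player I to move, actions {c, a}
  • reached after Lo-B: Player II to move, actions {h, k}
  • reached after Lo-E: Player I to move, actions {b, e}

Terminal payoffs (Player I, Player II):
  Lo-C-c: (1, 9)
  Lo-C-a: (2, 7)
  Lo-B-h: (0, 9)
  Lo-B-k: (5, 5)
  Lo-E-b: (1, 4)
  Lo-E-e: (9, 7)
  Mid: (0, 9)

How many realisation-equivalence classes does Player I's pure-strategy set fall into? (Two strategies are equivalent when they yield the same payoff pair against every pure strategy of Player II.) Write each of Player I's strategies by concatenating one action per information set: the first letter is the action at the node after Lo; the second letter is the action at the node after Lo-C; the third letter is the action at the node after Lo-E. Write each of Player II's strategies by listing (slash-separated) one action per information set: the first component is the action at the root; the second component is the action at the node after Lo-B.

Player I has 12 pure strategies: Ccb, Cce, Cab, Cae, Bcb, Bce, Bab, Bae, Ecb, Ece, Eab, Eae. Columns: Lo/h, Lo/k, Mid/h, Mid/k.
{Ccb, Cce} → row (1,9) (1,9) (0,9) (0,9)
{Cab, Cae} → row (2,7) (2,7) (0,9) (0,9)
{Bcb, Bce, Bab, Bae} → row (0,9) (5,5) (0,9) (0,9)
{Ecb, Eab} → row (1,4) (1,4) (0,9) (0,9)
{Ece, Eae} → row (9,7) (9,7) (0,9) (0,9)
That's 5 distinct rows out of 12 strategies.

5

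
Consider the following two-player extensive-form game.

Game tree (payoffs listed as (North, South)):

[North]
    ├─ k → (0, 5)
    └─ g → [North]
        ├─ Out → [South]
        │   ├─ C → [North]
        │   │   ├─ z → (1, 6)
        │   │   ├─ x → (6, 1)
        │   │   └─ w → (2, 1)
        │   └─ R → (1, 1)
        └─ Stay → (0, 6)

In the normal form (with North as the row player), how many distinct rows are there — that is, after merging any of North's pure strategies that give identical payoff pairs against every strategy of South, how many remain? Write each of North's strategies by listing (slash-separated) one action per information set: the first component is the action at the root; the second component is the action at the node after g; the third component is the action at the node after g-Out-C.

5

North has 12 pure strategies: k/Out/z, k/Out/x, k/Out/w, k/Stay/z, k/Stay/x, k/Stay/w, g/Out/z, g/Out/x, g/Out/w, g/Stay/z, g/Stay/x, g/Stay/w. Columns: C, R.
{k/Out/z, k/Out/x, k/Out/w, k/Stay/z, k/Stay/x, k/Stay/w} → row (0,5) (0,5)
{g/Out/z} → row (1,6) (1,1)
{g/Out/x} → row (6,1) (1,1)
{g/Out/w} → row (2,1) (1,1)
{g/Stay/z, g/Stay/x, g/Stay/w} → row (0,6) (0,6)
That's 5 distinct rows out of 12 strategies.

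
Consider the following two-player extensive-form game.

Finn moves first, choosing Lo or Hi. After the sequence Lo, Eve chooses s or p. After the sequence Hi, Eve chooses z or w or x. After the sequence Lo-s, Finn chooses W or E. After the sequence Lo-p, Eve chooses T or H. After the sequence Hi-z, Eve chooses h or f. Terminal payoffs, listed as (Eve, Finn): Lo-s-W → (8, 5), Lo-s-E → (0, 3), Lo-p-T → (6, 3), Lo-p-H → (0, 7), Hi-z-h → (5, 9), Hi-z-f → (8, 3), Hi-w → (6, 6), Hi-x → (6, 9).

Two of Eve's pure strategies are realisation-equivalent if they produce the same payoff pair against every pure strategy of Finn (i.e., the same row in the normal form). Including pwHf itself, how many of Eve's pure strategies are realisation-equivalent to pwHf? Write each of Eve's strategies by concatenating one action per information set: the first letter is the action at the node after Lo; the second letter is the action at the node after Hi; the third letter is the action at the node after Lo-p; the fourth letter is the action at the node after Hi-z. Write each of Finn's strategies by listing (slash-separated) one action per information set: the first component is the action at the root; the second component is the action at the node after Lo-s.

2

Row for pwHf (columns Lo/W, Lo/E, Hi/W, Hi/E): (0,7) (0,7) (6,6) (6,6).
Under pwHf, Eve's choice at the node after Hi-z can never be reached regardless of what Finn does, so varying those choices leaves every outcome unchanged.
Holding the reachable choices fixed and varying the unreachable one freely already gives 2 equivalent strategies.
No other strategy reproduces this row, so those 2 are the full class: pwHh, pwHf.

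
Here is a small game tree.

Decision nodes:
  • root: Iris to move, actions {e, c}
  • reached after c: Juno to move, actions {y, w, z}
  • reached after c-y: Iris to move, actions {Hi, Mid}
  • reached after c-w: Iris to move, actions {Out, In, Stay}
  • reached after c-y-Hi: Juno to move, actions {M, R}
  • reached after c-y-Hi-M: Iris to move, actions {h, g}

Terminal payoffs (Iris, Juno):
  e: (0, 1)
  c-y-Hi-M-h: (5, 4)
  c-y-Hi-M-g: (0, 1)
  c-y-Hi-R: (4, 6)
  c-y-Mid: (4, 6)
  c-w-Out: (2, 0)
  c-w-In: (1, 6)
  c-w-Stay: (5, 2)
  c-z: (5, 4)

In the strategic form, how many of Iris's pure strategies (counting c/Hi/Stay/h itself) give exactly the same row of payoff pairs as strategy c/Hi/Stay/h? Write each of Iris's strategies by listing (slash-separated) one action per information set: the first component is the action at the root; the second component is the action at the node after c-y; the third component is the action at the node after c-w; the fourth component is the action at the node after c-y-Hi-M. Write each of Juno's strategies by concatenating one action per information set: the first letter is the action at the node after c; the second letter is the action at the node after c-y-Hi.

Row for c/Hi/Stay/h (columns yM, yR, wM, wR, zM, zR): (5,4) (4,6) (5,2) (5,2) (5,4) (5,4).
Every one of Iris's information sets is on the play path for some reply by Juno when Iris follows c/Hi/Stay/h.
Changing the action at any of them therefore changes at least one column, so only c/Hi/Stay/h itself gives this row.

1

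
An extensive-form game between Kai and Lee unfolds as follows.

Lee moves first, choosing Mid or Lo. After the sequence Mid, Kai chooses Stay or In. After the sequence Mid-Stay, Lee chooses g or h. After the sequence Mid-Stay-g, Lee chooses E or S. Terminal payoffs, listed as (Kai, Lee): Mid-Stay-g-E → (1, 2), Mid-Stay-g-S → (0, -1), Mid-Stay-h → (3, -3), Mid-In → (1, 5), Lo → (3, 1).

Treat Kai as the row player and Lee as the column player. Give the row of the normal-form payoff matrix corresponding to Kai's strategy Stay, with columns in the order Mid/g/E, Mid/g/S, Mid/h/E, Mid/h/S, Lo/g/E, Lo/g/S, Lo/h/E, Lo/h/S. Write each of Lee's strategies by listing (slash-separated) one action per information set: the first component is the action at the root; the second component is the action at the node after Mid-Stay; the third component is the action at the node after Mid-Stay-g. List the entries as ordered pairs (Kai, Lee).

vs Mid/g/E: Lee plays Mid → Kai plays Stay at [Mid] → Lee plays g at [Mid-Stay] → Lee plays E at [Mid-Stay-g] → (1, 2)
vs Mid/g/S: Lee plays Mid → Kai plays Stay at [Mid] → Lee plays g at [Mid-Stay] → Lee plays S at [Mid-Stay-g] → (0, -1)
vs Mid/h/E: Lee plays Mid → Kai plays Stay at [Mid] → Lee plays h at [Mid-Stay] → (3, -3)
vs Mid/h/S: Lee plays Mid → Kai plays Stay at [Mid] → Lee plays h at [Mid-Stay] → (3, -3)
vs Lo/g/E: Lee plays Lo → (3, 1)
vs Lo/g/S: Lee plays Lo → (3, 1)
vs Lo/h/E: Lee plays Lo → (3, 1)
vs Lo/h/S: Lee plays Lo → (3, 1)

(1,2) (0,-1) (3,-3) (3,-3) (3,1) (3,1) (3,1) (3,1)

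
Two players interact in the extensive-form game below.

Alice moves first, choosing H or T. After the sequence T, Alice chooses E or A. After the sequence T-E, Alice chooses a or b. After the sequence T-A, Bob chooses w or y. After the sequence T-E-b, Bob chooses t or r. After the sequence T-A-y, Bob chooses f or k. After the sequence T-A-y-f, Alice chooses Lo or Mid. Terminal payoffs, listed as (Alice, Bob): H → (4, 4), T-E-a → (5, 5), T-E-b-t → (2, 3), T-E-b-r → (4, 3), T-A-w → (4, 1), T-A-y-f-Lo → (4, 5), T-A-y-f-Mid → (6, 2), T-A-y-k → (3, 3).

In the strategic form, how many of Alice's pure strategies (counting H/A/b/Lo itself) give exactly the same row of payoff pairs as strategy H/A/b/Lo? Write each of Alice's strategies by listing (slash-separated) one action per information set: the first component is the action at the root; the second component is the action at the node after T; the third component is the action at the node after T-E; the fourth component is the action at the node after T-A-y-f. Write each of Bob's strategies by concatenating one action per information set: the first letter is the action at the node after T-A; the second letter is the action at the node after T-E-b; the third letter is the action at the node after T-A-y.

Row for H/A/b/Lo (columns wtf, wtk, wrf, wrk, ytf, ytk, yrf, yrk): (4,4) (4,4) (4,4) (4,4) (4,4) (4,4) (4,4) (4,4).
Under H/A/b/Lo, Alice's choice at the node after T and at the node after T-E and at the node after T-A-y-f can never be reached regardless of what Bob does, so varying those choices leaves every outcome unchanged.
Holding the reachable choices fixed and varying the unreachable ones freely already gives 2 × 2 × 2 = 8 equivalent strategies.
No other strategy reproduces this row, so those 8 are the full class: H/E/a/Lo, H/E/a/Mid, H/E/b/Lo, H/E/b/Mid, H/A/a/Lo, H/A/a/Mid, H/A/b/Lo, H/A/b/Mid.

8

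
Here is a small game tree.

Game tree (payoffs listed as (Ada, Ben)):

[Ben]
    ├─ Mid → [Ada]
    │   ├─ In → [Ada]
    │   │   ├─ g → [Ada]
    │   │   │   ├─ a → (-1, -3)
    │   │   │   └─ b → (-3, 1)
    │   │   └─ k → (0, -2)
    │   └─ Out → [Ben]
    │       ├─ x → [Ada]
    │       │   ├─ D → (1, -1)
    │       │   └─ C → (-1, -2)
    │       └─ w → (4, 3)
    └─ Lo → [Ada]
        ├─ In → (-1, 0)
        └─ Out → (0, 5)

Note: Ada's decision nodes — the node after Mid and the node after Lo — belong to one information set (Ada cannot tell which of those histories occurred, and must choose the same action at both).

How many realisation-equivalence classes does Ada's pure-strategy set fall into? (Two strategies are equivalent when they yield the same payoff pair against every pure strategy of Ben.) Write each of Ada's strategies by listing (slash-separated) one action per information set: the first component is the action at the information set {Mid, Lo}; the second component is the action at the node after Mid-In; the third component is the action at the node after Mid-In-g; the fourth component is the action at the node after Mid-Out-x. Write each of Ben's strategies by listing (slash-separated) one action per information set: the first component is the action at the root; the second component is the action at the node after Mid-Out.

Ada has 16 pure strategies: In/g/a/D, In/g/a/C, In/g/b/D, In/g/b/C, In/k/a/D, In/k/a/C, In/k/b/D, In/k/b/C, Out/g/a/D, Out/g/a/C, Out/g/b/D, Out/g/b/C, Out/k/a/D, Out/k/a/C, Out/k/b/D, Out/k/b/C. Columns: Mid/x, Mid/w, Lo/x, Lo/w.
{In/g/a/D, In/g/a/C} → row (-1,-3) (-1,-3) (-1,0) (-1,0)
{In/g/b/D, In/g/b/C} → row (-3,1) (-3,1) (-1,0) (-1,0)
{In/k/a/D, In/k/a/C, In/k/b/D, In/k/b/C} → row (0,-2) (0,-2) (-1,0) (-1,0)
{Out/g/a/D, Out/g/b/D, Out/k/a/D, Out/k/b/D} → row (1,-1) (4,3) (0,5) (0,5)
{Out/g/a/C, Out/g/b/C, Out/k/a/C, Out/k/b/C} → row (-1,-2) (4,3) (0,5) (0,5)
That's 5 distinct rows out of 16 strategies.

5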